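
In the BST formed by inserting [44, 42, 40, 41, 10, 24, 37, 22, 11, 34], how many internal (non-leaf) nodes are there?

Tree built from: [44, 42, 40, 41, 10, 24, 37, 22, 11, 34]
Tree (level-order array): [44, 42, None, 40, None, 10, 41, None, 24, None, None, 22, 37, 11, None, 34]
Rule: An internal node has at least one child.
Per-node child counts:
  node 44: 1 child(ren)
  node 42: 1 child(ren)
  node 40: 2 child(ren)
  node 10: 1 child(ren)
  node 24: 2 child(ren)
  node 22: 1 child(ren)
  node 11: 0 child(ren)
  node 37: 1 child(ren)
  node 34: 0 child(ren)
  node 41: 0 child(ren)
Matching nodes: [44, 42, 40, 10, 24, 22, 37]
Count of internal (non-leaf) nodes: 7


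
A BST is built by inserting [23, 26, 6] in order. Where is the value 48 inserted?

Starting tree (level order): [23, 6, 26]
Insertion path: 23 -> 26
Result: insert 48 as right child of 26
Final tree (level order): [23, 6, 26, None, None, None, 48]


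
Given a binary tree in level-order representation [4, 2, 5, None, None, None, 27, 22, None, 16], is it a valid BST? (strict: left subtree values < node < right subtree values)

Level-order array: [4, 2, 5, None, None, None, 27, 22, None, 16]
Validate using subtree bounds (lo, hi): at each node, require lo < value < hi,
then recurse left with hi=value and right with lo=value.
Preorder trace (stopping at first violation):
  at node 4 with bounds (-inf, +inf): OK
  at node 2 with bounds (-inf, 4): OK
  at node 5 with bounds (4, +inf): OK
  at node 27 with bounds (5, +inf): OK
  at node 22 with bounds (5, 27): OK
  at node 16 with bounds (5, 22): OK
No violation found at any node.
Result: Valid BST


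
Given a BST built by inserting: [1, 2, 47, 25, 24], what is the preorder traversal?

Tree insertion order: [1, 2, 47, 25, 24]
Tree (level-order array): [1, None, 2, None, 47, 25, None, 24]
Preorder traversal: [1, 2, 47, 25, 24]


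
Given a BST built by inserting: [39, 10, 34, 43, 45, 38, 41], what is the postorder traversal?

Tree insertion order: [39, 10, 34, 43, 45, 38, 41]
Tree (level-order array): [39, 10, 43, None, 34, 41, 45, None, 38]
Postorder traversal: [38, 34, 10, 41, 45, 43, 39]


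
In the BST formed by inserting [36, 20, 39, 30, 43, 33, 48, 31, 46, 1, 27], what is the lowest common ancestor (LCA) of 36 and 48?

Tree insertion order: [36, 20, 39, 30, 43, 33, 48, 31, 46, 1, 27]
Tree (level-order array): [36, 20, 39, 1, 30, None, 43, None, None, 27, 33, None, 48, None, None, 31, None, 46]
In a BST, the LCA of p=36, q=48 is the first node v on the
root-to-leaf path with p <= v <= q (go left if both < v, right if both > v).
Walk from root:
  at 36: 36 <= 36 <= 48, this is the LCA
LCA = 36


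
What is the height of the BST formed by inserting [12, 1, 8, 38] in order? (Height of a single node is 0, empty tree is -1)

Insertion order: [12, 1, 8, 38]
Tree (level-order array): [12, 1, 38, None, 8]
Compute height bottom-up (empty subtree = -1):
  height(8) = 1 + max(-1, -1) = 0
  height(1) = 1 + max(-1, 0) = 1
  height(38) = 1 + max(-1, -1) = 0
  height(12) = 1 + max(1, 0) = 2
Height = 2


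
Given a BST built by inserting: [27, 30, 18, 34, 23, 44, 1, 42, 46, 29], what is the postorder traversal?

Tree insertion order: [27, 30, 18, 34, 23, 44, 1, 42, 46, 29]
Tree (level-order array): [27, 18, 30, 1, 23, 29, 34, None, None, None, None, None, None, None, 44, 42, 46]
Postorder traversal: [1, 23, 18, 29, 42, 46, 44, 34, 30, 27]


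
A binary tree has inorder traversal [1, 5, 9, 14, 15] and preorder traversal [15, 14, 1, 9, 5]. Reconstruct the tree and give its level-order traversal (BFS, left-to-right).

Inorder:  [1, 5, 9, 14, 15]
Preorder: [15, 14, 1, 9, 5]
Algorithm: preorder visits root first, so consume preorder in order;
for each root, split the current inorder slice at that value into
left-subtree inorder and right-subtree inorder, then recurse.
Recursive splits:
  root=15; inorder splits into left=[1, 5, 9, 14], right=[]
  root=14; inorder splits into left=[1, 5, 9], right=[]
  root=1; inorder splits into left=[], right=[5, 9]
  root=9; inorder splits into left=[5], right=[]
  root=5; inorder splits into left=[], right=[]
Reconstructed level-order: [15, 14, 1, 9, 5]


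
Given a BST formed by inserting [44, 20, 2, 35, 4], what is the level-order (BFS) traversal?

Tree insertion order: [44, 20, 2, 35, 4]
Tree (level-order array): [44, 20, None, 2, 35, None, 4]
BFS from the root, enqueuing left then right child of each popped node:
  queue [44] -> pop 44, enqueue [20], visited so far: [44]
  queue [20] -> pop 20, enqueue [2, 35], visited so far: [44, 20]
  queue [2, 35] -> pop 2, enqueue [4], visited so far: [44, 20, 2]
  queue [35, 4] -> pop 35, enqueue [none], visited so far: [44, 20, 2, 35]
  queue [4] -> pop 4, enqueue [none], visited so far: [44, 20, 2, 35, 4]
Result: [44, 20, 2, 35, 4]


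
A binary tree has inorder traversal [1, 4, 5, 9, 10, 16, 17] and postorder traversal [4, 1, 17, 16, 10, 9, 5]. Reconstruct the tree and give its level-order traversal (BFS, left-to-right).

Inorder:   [1, 4, 5, 9, 10, 16, 17]
Postorder: [4, 1, 17, 16, 10, 9, 5]
Algorithm: postorder visits root last, so walk postorder right-to-left;
each value is the root of the current inorder slice — split it at that
value, recurse on the right subtree first, then the left.
Recursive splits:
  root=5; inorder splits into left=[1, 4], right=[9, 10, 16, 17]
  root=9; inorder splits into left=[], right=[10, 16, 17]
  root=10; inorder splits into left=[], right=[16, 17]
  root=16; inorder splits into left=[], right=[17]
  root=17; inorder splits into left=[], right=[]
  root=1; inorder splits into left=[], right=[4]
  root=4; inorder splits into left=[], right=[]
Reconstructed level-order: [5, 1, 9, 4, 10, 16, 17]


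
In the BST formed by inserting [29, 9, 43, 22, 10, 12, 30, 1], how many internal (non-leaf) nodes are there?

Tree built from: [29, 9, 43, 22, 10, 12, 30, 1]
Tree (level-order array): [29, 9, 43, 1, 22, 30, None, None, None, 10, None, None, None, None, 12]
Rule: An internal node has at least one child.
Per-node child counts:
  node 29: 2 child(ren)
  node 9: 2 child(ren)
  node 1: 0 child(ren)
  node 22: 1 child(ren)
  node 10: 1 child(ren)
  node 12: 0 child(ren)
  node 43: 1 child(ren)
  node 30: 0 child(ren)
Matching nodes: [29, 9, 22, 10, 43]
Count of internal (non-leaf) nodes: 5


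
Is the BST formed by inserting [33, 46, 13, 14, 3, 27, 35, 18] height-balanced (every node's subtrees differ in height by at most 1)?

Tree (level-order array): [33, 13, 46, 3, 14, 35, None, None, None, None, 27, None, None, 18]
Definition: a tree is height-balanced if, at every node, |h(left) - h(right)| <= 1 (empty subtree has height -1).
Bottom-up per-node check:
  node 3: h_left=-1, h_right=-1, diff=0 [OK], height=0
  node 18: h_left=-1, h_right=-1, diff=0 [OK], height=0
  node 27: h_left=0, h_right=-1, diff=1 [OK], height=1
  node 14: h_left=-1, h_right=1, diff=2 [FAIL (|-1-1|=2 > 1)], height=2
  node 13: h_left=0, h_right=2, diff=2 [FAIL (|0-2|=2 > 1)], height=3
  node 35: h_left=-1, h_right=-1, diff=0 [OK], height=0
  node 46: h_left=0, h_right=-1, diff=1 [OK], height=1
  node 33: h_left=3, h_right=1, diff=2 [FAIL (|3-1|=2 > 1)], height=4
Node 14 violates the condition: |-1 - 1| = 2 > 1.
Result: Not balanced


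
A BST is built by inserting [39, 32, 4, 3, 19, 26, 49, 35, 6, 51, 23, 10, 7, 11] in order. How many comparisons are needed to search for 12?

Search path for 12: 39 -> 32 -> 4 -> 19 -> 6 -> 10 -> 11
Found: False
Comparisons: 7


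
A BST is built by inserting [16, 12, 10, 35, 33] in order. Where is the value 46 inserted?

Starting tree (level order): [16, 12, 35, 10, None, 33]
Insertion path: 16 -> 35
Result: insert 46 as right child of 35
Final tree (level order): [16, 12, 35, 10, None, 33, 46]


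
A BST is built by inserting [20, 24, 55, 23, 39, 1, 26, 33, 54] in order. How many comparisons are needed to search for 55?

Search path for 55: 20 -> 24 -> 55
Found: True
Comparisons: 3


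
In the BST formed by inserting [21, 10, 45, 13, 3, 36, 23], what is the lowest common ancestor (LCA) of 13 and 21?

Tree insertion order: [21, 10, 45, 13, 3, 36, 23]
Tree (level-order array): [21, 10, 45, 3, 13, 36, None, None, None, None, None, 23]
In a BST, the LCA of p=13, q=21 is the first node v on the
root-to-leaf path with p <= v <= q (go left if both < v, right if both > v).
Walk from root:
  at 21: 13 <= 21 <= 21, this is the LCA
LCA = 21


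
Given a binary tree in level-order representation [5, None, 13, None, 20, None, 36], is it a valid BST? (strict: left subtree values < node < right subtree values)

Level-order array: [5, None, 13, None, 20, None, 36]
Validate using subtree bounds (lo, hi): at each node, require lo < value < hi,
then recurse left with hi=value and right with lo=value.
Preorder trace (stopping at first violation):
  at node 5 with bounds (-inf, +inf): OK
  at node 13 with bounds (5, +inf): OK
  at node 20 with bounds (13, +inf): OK
  at node 36 with bounds (20, +inf): OK
No violation found at any node.
Result: Valid BST


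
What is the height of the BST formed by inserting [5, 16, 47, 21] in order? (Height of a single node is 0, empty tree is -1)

Insertion order: [5, 16, 47, 21]
Tree (level-order array): [5, None, 16, None, 47, 21]
Compute height bottom-up (empty subtree = -1):
  height(21) = 1 + max(-1, -1) = 0
  height(47) = 1 + max(0, -1) = 1
  height(16) = 1 + max(-1, 1) = 2
  height(5) = 1 + max(-1, 2) = 3
Height = 3


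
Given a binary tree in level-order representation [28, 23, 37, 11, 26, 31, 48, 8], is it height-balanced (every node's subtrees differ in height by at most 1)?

Tree (level-order array): [28, 23, 37, 11, 26, 31, 48, 8]
Definition: a tree is height-balanced if, at every node, |h(left) - h(right)| <= 1 (empty subtree has height -1).
Bottom-up per-node check:
  node 8: h_left=-1, h_right=-1, diff=0 [OK], height=0
  node 11: h_left=0, h_right=-1, diff=1 [OK], height=1
  node 26: h_left=-1, h_right=-1, diff=0 [OK], height=0
  node 23: h_left=1, h_right=0, diff=1 [OK], height=2
  node 31: h_left=-1, h_right=-1, diff=0 [OK], height=0
  node 48: h_left=-1, h_right=-1, diff=0 [OK], height=0
  node 37: h_left=0, h_right=0, diff=0 [OK], height=1
  node 28: h_left=2, h_right=1, diff=1 [OK], height=3
All nodes satisfy the balance condition.
Result: Balanced


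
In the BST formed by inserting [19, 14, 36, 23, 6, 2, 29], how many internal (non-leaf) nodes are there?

Tree built from: [19, 14, 36, 23, 6, 2, 29]
Tree (level-order array): [19, 14, 36, 6, None, 23, None, 2, None, None, 29]
Rule: An internal node has at least one child.
Per-node child counts:
  node 19: 2 child(ren)
  node 14: 1 child(ren)
  node 6: 1 child(ren)
  node 2: 0 child(ren)
  node 36: 1 child(ren)
  node 23: 1 child(ren)
  node 29: 0 child(ren)
Matching nodes: [19, 14, 6, 36, 23]
Count of internal (non-leaf) nodes: 5


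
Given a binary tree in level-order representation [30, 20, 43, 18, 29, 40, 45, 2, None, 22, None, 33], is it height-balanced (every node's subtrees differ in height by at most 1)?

Tree (level-order array): [30, 20, 43, 18, 29, 40, 45, 2, None, 22, None, 33]
Definition: a tree is height-balanced if, at every node, |h(left) - h(right)| <= 1 (empty subtree has height -1).
Bottom-up per-node check:
  node 2: h_left=-1, h_right=-1, diff=0 [OK], height=0
  node 18: h_left=0, h_right=-1, diff=1 [OK], height=1
  node 22: h_left=-1, h_right=-1, diff=0 [OK], height=0
  node 29: h_left=0, h_right=-1, diff=1 [OK], height=1
  node 20: h_left=1, h_right=1, diff=0 [OK], height=2
  node 33: h_left=-1, h_right=-1, diff=0 [OK], height=0
  node 40: h_left=0, h_right=-1, diff=1 [OK], height=1
  node 45: h_left=-1, h_right=-1, diff=0 [OK], height=0
  node 43: h_left=1, h_right=0, diff=1 [OK], height=2
  node 30: h_left=2, h_right=2, diff=0 [OK], height=3
All nodes satisfy the balance condition.
Result: Balanced


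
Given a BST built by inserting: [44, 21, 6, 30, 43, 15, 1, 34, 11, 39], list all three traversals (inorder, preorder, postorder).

Tree insertion order: [44, 21, 6, 30, 43, 15, 1, 34, 11, 39]
Tree (level-order array): [44, 21, None, 6, 30, 1, 15, None, 43, None, None, 11, None, 34, None, None, None, None, 39]
Inorder (L, root, R): [1, 6, 11, 15, 21, 30, 34, 39, 43, 44]
Preorder (root, L, R): [44, 21, 6, 1, 15, 11, 30, 43, 34, 39]
Postorder (L, R, root): [1, 11, 15, 6, 39, 34, 43, 30, 21, 44]


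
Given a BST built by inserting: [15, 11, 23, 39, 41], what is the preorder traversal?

Tree insertion order: [15, 11, 23, 39, 41]
Tree (level-order array): [15, 11, 23, None, None, None, 39, None, 41]
Preorder traversal: [15, 11, 23, 39, 41]


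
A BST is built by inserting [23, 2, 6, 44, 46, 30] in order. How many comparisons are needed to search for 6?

Search path for 6: 23 -> 2 -> 6
Found: True
Comparisons: 3


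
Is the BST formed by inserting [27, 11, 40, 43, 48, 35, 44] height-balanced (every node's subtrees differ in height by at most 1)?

Tree (level-order array): [27, 11, 40, None, None, 35, 43, None, None, None, 48, 44]
Definition: a tree is height-balanced if, at every node, |h(left) - h(right)| <= 1 (empty subtree has height -1).
Bottom-up per-node check:
  node 11: h_left=-1, h_right=-1, diff=0 [OK], height=0
  node 35: h_left=-1, h_right=-1, diff=0 [OK], height=0
  node 44: h_left=-1, h_right=-1, diff=0 [OK], height=0
  node 48: h_left=0, h_right=-1, diff=1 [OK], height=1
  node 43: h_left=-1, h_right=1, diff=2 [FAIL (|-1-1|=2 > 1)], height=2
  node 40: h_left=0, h_right=2, diff=2 [FAIL (|0-2|=2 > 1)], height=3
  node 27: h_left=0, h_right=3, diff=3 [FAIL (|0-3|=3 > 1)], height=4
Node 43 violates the condition: |-1 - 1| = 2 > 1.
Result: Not balanced


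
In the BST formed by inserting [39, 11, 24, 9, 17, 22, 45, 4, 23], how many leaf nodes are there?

Tree built from: [39, 11, 24, 9, 17, 22, 45, 4, 23]
Tree (level-order array): [39, 11, 45, 9, 24, None, None, 4, None, 17, None, None, None, None, 22, None, 23]
Rule: A leaf has 0 children.
Per-node child counts:
  node 39: 2 child(ren)
  node 11: 2 child(ren)
  node 9: 1 child(ren)
  node 4: 0 child(ren)
  node 24: 1 child(ren)
  node 17: 1 child(ren)
  node 22: 1 child(ren)
  node 23: 0 child(ren)
  node 45: 0 child(ren)
Matching nodes: [4, 23, 45]
Count of leaf nodes: 3


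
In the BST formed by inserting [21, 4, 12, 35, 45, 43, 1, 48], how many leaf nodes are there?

Tree built from: [21, 4, 12, 35, 45, 43, 1, 48]
Tree (level-order array): [21, 4, 35, 1, 12, None, 45, None, None, None, None, 43, 48]
Rule: A leaf has 0 children.
Per-node child counts:
  node 21: 2 child(ren)
  node 4: 2 child(ren)
  node 1: 0 child(ren)
  node 12: 0 child(ren)
  node 35: 1 child(ren)
  node 45: 2 child(ren)
  node 43: 0 child(ren)
  node 48: 0 child(ren)
Matching nodes: [1, 12, 43, 48]
Count of leaf nodes: 4


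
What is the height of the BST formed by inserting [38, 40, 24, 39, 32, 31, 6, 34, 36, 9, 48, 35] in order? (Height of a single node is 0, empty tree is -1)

Insertion order: [38, 40, 24, 39, 32, 31, 6, 34, 36, 9, 48, 35]
Tree (level-order array): [38, 24, 40, 6, 32, 39, 48, None, 9, 31, 34, None, None, None, None, None, None, None, None, None, 36, 35]
Compute height bottom-up (empty subtree = -1):
  height(9) = 1 + max(-1, -1) = 0
  height(6) = 1 + max(-1, 0) = 1
  height(31) = 1 + max(-1, -1) = 0
  height(35) = 1 + max(-1, -1) = 0
  height(36) = 1 + max(0, -1) = 1
  height(34) = 1 + max(-1, 1) = 2
  height(32) = 1 + max(0, 2) = 3
  height(24) = 1 + max(1, 3) = 4
  height(39) = 1 + max(-1, -1) = 0
  height(48) = 1 + max(-1, -1) = 0
  height(40) = 1 + max(0, 0) = 1
  height(38) = 1 + max(4, 1) = 5
Height = 5


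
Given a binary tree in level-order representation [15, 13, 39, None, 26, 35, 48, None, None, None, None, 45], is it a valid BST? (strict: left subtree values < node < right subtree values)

Level-order array: [15, 13, 39, None, 26, 35, 48, None, None, None, None, 45]
Validate using subtree bounds (lo, hi): at each node, require lo < value < hi,
then recurse left with hi=value and right with lo=value.
Preorder trace (stopping at first violation):
  at node 15 with bounds (-inf, +inf): OK
  at node 13 with bounds (-inf, 15): OK
  at node 26 with bounds (13, 15): VIOLATION
Node 26 violates its bound: not (13 < 26 < 15).
Result: Not a valid BST


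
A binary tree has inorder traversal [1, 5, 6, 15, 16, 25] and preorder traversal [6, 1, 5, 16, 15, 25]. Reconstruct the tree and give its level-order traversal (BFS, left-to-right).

Inorder:  [1, 5, 6, 15, 16, 25]
Preorder: [6, 1, 5, 16, 15, 25]
Algorithm: preorder visits root first, so consume preorder in order;
for each root, split the current inorder slice at that value into
left-subtree inorder and right-subtree inorder, then recurse.
Recursive splits:
  root=6; inorder splits into left=[1, 5], right=[15, 16, 25]
  root=1; inorder splits into left=[], right=[5]
  root=5; inorder splits into left=[], right=[]
  root=16; inorder splits into left=[15], right=[25]
  root=15; inorder splits into left=[], right=[]
  root=25; inorder splits into left=[], right=[]
Reconstructed level-order: [6, 1, 16, 5, 15, 25]


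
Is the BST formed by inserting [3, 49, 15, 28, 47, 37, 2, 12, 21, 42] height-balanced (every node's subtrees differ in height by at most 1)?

Tree (level-order array): [3, 2, 49, None, None, 15, None, 12, 28, None, None, 21, 47, None, None, 37, None, None, 42]
Definition: a tree is height-balanced if, at every node, |h(left) - h(right)| <= 1 (empty subtree has height -1).
Bottom-up per-node check:
  node 2: h_left=-1, h_right=-1, diff=0 [OK], height=0
  node 12: h_left=-1, h_right=-1, diff=0 [OK], height=0
  node 21: h_left=-1, h_right=-1, diff=0 [OK], height=0
  node 42: h_left=-1, h_right=-1, diff=0 [OK], height=0
  node 37: h_left=-1, h_right=0, diff=1 [OK], height=1
  node 47: h_left=1, h_right=-1, diff=2 [FAIL (|1--1|=2 > 1)], height=2
  node 28: h_left=0, h_right=2, diff=2 [FAIL (|0-2|=2 > 1)], height=3
  node 15: h_left=0, h_right=3, diff=3 [FAIL (|0-3|=3 > 1)], height=4
  node 49: h_left=4, h_right=-1, diff=5 [FAIL (|4--1|=5 > 1)], height=5
  node 3: h_left=0, h_right=5, diff=5 [FAIL (|0-5|=5 > 1)], height=6
Node 47 violates the condition: |1 - -1| = 2 > 1.
Result: Not balanced


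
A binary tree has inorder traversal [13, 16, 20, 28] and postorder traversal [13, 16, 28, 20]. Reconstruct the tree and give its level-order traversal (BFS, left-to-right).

Inorder:   [13, 16, 20, 28]
Postorder: [13, 16, 28, 20]
Algorithm: postorder visits root last, so walk postorder right-to-left;
each value is the root of the current inorder slice — split it at that
value, recurse on the right subtree first, then the left.
Recursive splits:
  root=20; inorder splits into left=[13, 16], right=[28]
  root=28; inorder splits into left=[], right=[]
  root=16; inorder splits into left=[13], right=[]
  root=13; inorder splits into left=[], right=[]
Reconstructed level-order: [20, 16, 28, 13]


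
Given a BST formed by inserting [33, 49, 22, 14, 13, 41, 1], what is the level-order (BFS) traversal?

Tree insertion order: [33, 49, 22, 14, 13, 41, 1]
Tree (level-order array): [33, 22, 49, 14, None, 41, None, 13, None, None, None, 1]
BFS from the root, enqueuing left then right child of each popped node:
  queue [33] -> pop 33, enqueue [22, 49], visited so far: [33]
  queue [22, 49] -> pop 22, enqueue [14], visited so far: [33, 22]
  queue [49, 14] -> pop 49, enqueue [41], visited so far: [33, 22, 49]
  queue [14, 41] -> pop 14, enqueue [13], visited so far: [33, 22, 49, 14]
  queue [41, 13] -> pop 41, enqueue [none], visited so far: [33, 22, 49, 14, 41]
  queue [13] -> pop 13, enqueue [1], visited so far: [33, 22, 49, 14, 41, 13]
  queue [1] -> pop 1, enqueue [none], visited so far: [33, 22, 49, 14, 41, 13, 1]
Result: [33, 22, 49, 14, 41, 13, 1]


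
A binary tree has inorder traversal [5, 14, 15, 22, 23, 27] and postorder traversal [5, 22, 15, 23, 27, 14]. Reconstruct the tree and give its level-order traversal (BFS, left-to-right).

Inorder:   [5, 14, 15, 22, 23, 27]
Postorder: [5, 22, 15, 23, 27, 14]
Algorithm: postorder visits root last, so walk postorder right-to-left;
each value is the root of the current inorder slice — split it at that
value, recurse on the right subtree first, then the left.
Recursive splits:
  root=14; inorder splits into left=[5], right=[15, 22, 23, 27]
  root=27; inorder splits into left=[15, 22, 23], right=[]
  root=23; inorder splits into left=[15, 22], right=[]
  root=15; inorder splits into left=[], right=[22]
  root=22; inorder splits into left=[], right=[]
  root=5; inorder splits into left=[], right=[]
Reconstructed level-order: [14, 5, 27, 23, 15, 22]


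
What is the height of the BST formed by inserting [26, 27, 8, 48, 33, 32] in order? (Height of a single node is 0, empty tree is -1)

Insertion order: [26, 27, 8, 48, 33, 32]
Tree (level-order array): [26, 8, 27, None, None, None, 48, 33, None, 32]
Compute height bottom-up (empty subtree = -1):
  height(8) = 1 + max(-1, -1) = 0
  height(32) = 1 + max(-1, -1) = 0
  height(33) = 1 + max(0, -1) = 1
  height(48) = 1 + max(1, -1) = 2
  height(27) = 1 + max(-1, 2) = 3
  height(26) = 1 + max(0, 3) = 4
Height = 4


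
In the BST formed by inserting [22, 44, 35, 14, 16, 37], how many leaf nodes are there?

Tree built from: [22, 44, 35, 14, 16, 37]
Tree (level-order array): [22, 14, 44, None, 16, 35, None, None, None, None, 37]
Rule: A leaf has 0 children.
Per-node child counts:
  node 22: 2 child(ren)
  node 14: 1 child(ren)
  node 16: 0 child(ren)
  node 44: 1 child(ren)
  node 35: 1 child(ren)
  node 37: 0 child(ren)
Matching nodes: [16, 37]
Count of leaf nodes: 2


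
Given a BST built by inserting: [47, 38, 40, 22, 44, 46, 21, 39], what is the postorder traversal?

Tree insertion order: [47, 38, 40, 22, 44, 46, 21, 39]
Tree (level-order array): [47, 38, None, 22, 40, 21, None, 39, 44, None, None, None, None, None, 46]
Postorder traversal: [21, 22, 39, 46, 44, 40, 38, 47]


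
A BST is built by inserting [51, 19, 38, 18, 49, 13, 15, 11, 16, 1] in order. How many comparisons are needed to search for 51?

Search path for 51: 51
Found: True
Comparisons: 1


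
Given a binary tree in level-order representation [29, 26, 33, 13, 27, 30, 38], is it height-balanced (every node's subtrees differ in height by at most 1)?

Tree (level-order array): [29, 26, 33, 13, 27, 30, 38]
Definition: a tree is height-balanced if, at every node, |h(left) - h(right)| <= 1 (empty subtree has height -1).
Bottom-up per-node check:
  node 13: h_left=-1, h_right=-1, diff=0 [OK], height=0
  node 27: h_left=-1, h_right=-1, diff=0 [OK], height=0
  node 26: h_left=0, h_right=0, diff=0 [OK], height=1
  node 30: h_left=-1, h_right=-1, diff=0 [OK], height=0
  node 38: h_left=-1, h_right=-1, diff=0 [OK], height=0
  node 33: h_left=0, h_right=0, diff=0 [OK], height=1
  node 29: h_left=1, h_right=1, diff=0 [OK], height=2
All nodes satisfy the balance condition.
Result: Balanced


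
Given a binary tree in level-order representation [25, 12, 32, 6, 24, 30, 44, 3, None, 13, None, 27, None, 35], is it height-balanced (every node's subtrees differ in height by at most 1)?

Tree (level-order array): [25, 12, 32, 6, 24, 30, 44, 3, None, 13, None, 27, None, 35]
Definition: a tree is height-balanced if, at every node, |h(left) - h(right)| <= 1 (empty subtree has height -1).
Bottom-up per-node check:
  node 3: h_left=-1, h_right=-1, diff=0 [OK], height=0
  node 6: h_left=0, h_right=-1, diff=1 [OK], height=1
  node 13: h_left=-1, h_right=-1, diff=0 [OK], height=0
  node 24: h_left=0, h_right=-1, diff=1 [OK], height=1
  node 12: h_left=1, h_right=1, diff=0 [OK], height=2
  node 27: h_left=-1, h_right=-1, diff=0 [OK], height=0
  node 30: h_left=0, h_right=-1, diff=1 [OK], height=1
  node 35: h_left=-1, h_right=-1, diff=0 [OK], height=0
  node 44: h_left=0, h_right=-1, diff=1 [OK], height=1
  node 32: h_left=1, h_right=1, diff=0 [OK], height=2
  node 25: h_left=2, h_right=2, diff=0 [OK], height=3
All nodes satisfy the balance condition.
Result: Balanced


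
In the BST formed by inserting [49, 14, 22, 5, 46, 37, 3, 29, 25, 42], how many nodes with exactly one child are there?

Tree built from: [49, 14, 22, 5, 46, 37, 3, 29, 25, 42]
Tree (level-order array): [49, 14, None, 5, 22, 3, None, None, 46, None, None, 37, None, 29, 42, 25]
Rule: These are nodes with exactly 1 non-null child.
Per-node child counts:
  node 49: 1 child(ren)
  node 14: 2 child(ren)
  node 5: 1 child(ren)
  node 3: 0 child(ren)
  node 22: 1 child(ren)
  node 46: 1 child(ren)
  node 37: 2 child(ren)
  node 29: 1 child(ren)
  node 25: 0 child(ren)
  node 42: 0 child(ren)
Matching nodes: [49, 5, 22, 46, 29]
Count of nodes with exactly one child: 5


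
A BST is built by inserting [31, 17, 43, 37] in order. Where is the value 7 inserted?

Starting tree (level order): [31, 17, 43, None, None, 37]
Insertion path: 31 -> 17
Result: insert 7 as left child of 17
Final tree (level order): [31, 17, 43, 7, None, 37]


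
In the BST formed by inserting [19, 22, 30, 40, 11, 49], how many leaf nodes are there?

Tree built from: [19, 22, 30, 40, 11, 49]
Tree (level-order array): [19, 11, 22, None, None, None, 30, None, 40, None, 49]
Rule: A leaf has 0 children.
Per-node child counts:
  node 19: 2 child(ren)
  node 11: 0 child(ren)
  node 22: 1 child(ren)
  node 30: 1 child(ren)
  node 40: 1 child(ren)
  node 49: 0 child(ren)
Matching nodes: [11, 49]
Count of leaf nodes: 2


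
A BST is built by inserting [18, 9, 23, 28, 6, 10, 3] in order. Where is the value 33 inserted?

Starting tree (level order): [18, 9, 23, 6, 10, None, 28, 3]
Insertion path: 18 -> 23 -> 28
Result: insert 33 as right child of 28
Final tree (level order): [18, 9, 23, 6, 10, None, 28, 3, None, None, None, None, 33]


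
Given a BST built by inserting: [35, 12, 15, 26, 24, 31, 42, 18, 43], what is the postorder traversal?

Tree insertion order: [35, 12, 15, 26, 24, 31, 42, 18, 43]
Tree (level-order array): [35, 12, 42, None, 15, None, 43, None, 26, None, None, 24, 31, 18]
Postorder traversal: [18, 24, 31, 26, 15, 12, 43, 42, 35]


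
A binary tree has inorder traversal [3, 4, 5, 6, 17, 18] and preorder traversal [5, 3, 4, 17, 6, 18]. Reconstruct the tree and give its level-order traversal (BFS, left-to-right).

Inorder:  [3, 4, 5, 6, 17, 18]
Preorder: [5, 3, 4, 17, 6, 18]
Algorithm: preorder visits root first, so consume preorder in order;
for each root, split the current inorder slice at that value into
left-subtree inorder and right-subtree inorder, then recurse.
Recursive splits:
  root=5; inorder splits into left=[3, 4], right=[6, 17, 18]
  root=3; inorder splits into left=[], right=[4]
  root=4; inorder splits into left=[], right=[]
  root=17; inorder splits into left=[6], right=[18]
  root=6; inorder splits into left=[], right=[]
  root=18; inorder splits into left=[], right=[]
Reconstructed level-order: [5, 3, 17, 4, 6, 18]


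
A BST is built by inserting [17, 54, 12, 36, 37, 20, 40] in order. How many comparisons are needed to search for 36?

Search path for 36: 17 -> 54 -> 36
Found: True
Comparisons: 3


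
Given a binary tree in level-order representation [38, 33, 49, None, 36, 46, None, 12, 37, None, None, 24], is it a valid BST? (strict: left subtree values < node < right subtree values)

Level-order array: [38, 33, 49, None, 36, 46, None, 12, 37, None, None, 24]
Validate using subtree bounds (lo, hi): at each node, require lo < value < hi,
then recurse left with hi=value and right with lo=value.
Preorder trace (stopping at first violation):
  at node 38 with bounds (-inf, +inf): OK
  at node 33 with bounds (-inf, 38): OK
  at node 36 with bounds (33, 38): OK
  at node 12 with bounds (33, 36): VIOLATION
Node 12 violates its bound: not (33 < 12 < 36).
Result: Not a valid BST


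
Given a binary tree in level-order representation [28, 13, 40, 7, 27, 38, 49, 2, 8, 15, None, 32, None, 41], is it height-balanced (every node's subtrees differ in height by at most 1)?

Tree (level-order array): [28, 13, 40, 7, 27, 38, 49, 2, 8, 15, None, 32, None, 41]
Definition: a tree is height-balanced if, at every node, |h(left) - h(right)| <= 1 (empty subtree has height -1).
Bottom-up per-node check:
  node 2: h_left=-1, h_right=-1, diff=0 [OK], height=0
  node 8: h_left=-1, h_right=-1, diff=0 [OK], height=0
  node 7: h_left=0, h_right=0, diff=0 [OK], height=1
  node 15: h_left=-1, h_right=-1, diff=0 [OK], height=0
  node 27: h_left=0, h_right=-1, diff=1 [OK], height=1
  node 13: h_left=1, h_right=1, diff=0 [OK], height=2
  node 32: h_left=-1, h_right=-1, diff=0 [OK], height=0
  node 38: h_left=0, h_right=-1, diff=1 [OK], height=1
  node 41: h_left=-1, h_right=-1, diff=0 [OK], height=0
  node 49: h_left=0, h_right=-1, diff=1 [OK], height=1
  node 40: h_left=1, h_right=1, diff=0 [OK], height=2
  node 28: h_left=2, h_right=2, diff=0 [OK], height=3
All nodes satisfy the balance condition.
Result: Balanced


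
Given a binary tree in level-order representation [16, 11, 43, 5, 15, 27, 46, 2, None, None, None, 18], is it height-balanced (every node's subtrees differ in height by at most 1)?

Tree (level-order array): [16, 11, 43, 5, 15, 27, 46, 2, None, None, None, 18]
Definition: a tree is height-balanced if, at every node, |h(left) - h(right)| <= 1 (empty subtree has height -1).
Bottom-up per-node check:
  node 2: h_left=-1, h_right=-1, diff=0 [OK], height=0
  node 5: h_left=0, h_right=-1, diff=1 [OK], height=1
  node 15: h_left=-1, h_right=-1, diff=0 [OK], height=0
  node 11: h_left=1, h_right=0, diff=1 [OK], height=2
  node 18: h_left=-1, h_right=-1, diff=0 [OK], height=0
  node 27: h_left=0, h_right=-1, diff=1 [OK], height=1
  node 46: h_left=-1, h_right=-1, diff=0 [OK], height=0
  node 43: h_left=1, h_right=0, diff=1 [OK], height=2
  node 16: h_left=2, h_right=2, diff=0 [OK], height=3
All nodes satisfy the balance condition.
Result: Balanced


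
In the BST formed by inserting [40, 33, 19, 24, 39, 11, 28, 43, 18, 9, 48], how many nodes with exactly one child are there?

Tree built from: [40, 33, 19, 24, 39, 11, 28, 43, 18, 9, 48]
Tree (level-order array): [40, 33, 43, 19, 39, None, 48, 11, 24, None, None, None, None, 9, 18, None, 28]
Rule: These are nodes with exactly 1 non-null child.
Per-node child counts:
  node 40: 2 child(ren)
  node 33: 2 child(ren)
  node 19: 2 child(ren)
  node 11: 2 child(ren)
  node 9: 0 child(ren)
  node 18: 0 child(ren)
  node 24: 1 child(ren)
  node 28: 0 child(ren)
  node 39: 0 child(ren)
  node 43: 1 child(ren)
  node 48: 0 child(ren)
Matching nodes: [24, 43]
Count of nodes with exactly one child: 2


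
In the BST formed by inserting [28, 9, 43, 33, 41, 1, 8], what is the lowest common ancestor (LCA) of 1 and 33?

Tree insertion order: [28, 9, 43, 33, 41, 1, 8]
Tree (level-order array): [28, 9, 43, 1, None, 33, None, None, 8, None, 41]
In a BST, the LCA of p=1, q=33 is the first node v on the
root-to-leaf path with p <= v <= q (go left if both < v, right if both > v).
Walk from root:
  at 28: 1 <= 28 <= 33, this is the LCA
LCA = 28


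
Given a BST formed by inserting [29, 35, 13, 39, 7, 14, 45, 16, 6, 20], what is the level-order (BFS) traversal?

Tree insertion order: [29, 35, 13, 39, 7, 14, 45, 16, 6, 20]
Tree (level-order array): [29, 13, 35, 7, 14, None, 39, 6, None, None, 16, None, 45, None, None, None, 20]
BFS from the root, enqueuing left then right child of each popped node:
  queue [29] -> pop 29, enqueue [13, 35], visited so far: [29]
  queue [13, 35] -> pop 13, enqueue [7, 14], visited so far: [29, 13]
  queue [35, 7, 14] -> pop 35, enqueue [39], visited so far: [29, 13, 35]
  queue [7, 14, 39] -> pop 7, enqueue [6], visited so far: [29, 13, 35, 7]
  queue [14, 39, 6] -> pop 14, enqueue [16], visited so far: [29, 13, 35, 7, 14]
  queue [39, 6, 16] -> pop 39, enqueue [45], visited so far: [29, 13, 35, 7, 14, 39]
  queue [6, 16, 45] -> pop 6, enqueue [none], visited so far: [29, 13, 35, 7, 14, 39, 6]
  queue [16, 45] -> pop 16, enqueue [20], visited so far: [29, 13, 35, 7, 14, 39, 6, 16]
  queue [45, 20] -> pop 45, enqueue [none], visited so far: [29, 13, 35, 7, 14, 39, 6, 16, 45]
  queue [20] -> pop 20, enqueue [none], visited so far: [29, 13, 35, 7, 14, 39, 6, 16, 45, 20]
Result: [29, 13, 35, 7, 14, 39, 6, 16, 45, 20]


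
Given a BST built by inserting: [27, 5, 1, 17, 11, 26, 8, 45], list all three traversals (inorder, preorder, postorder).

Tree insertion order: [27, 5, 1, 17, 11, 26, 8, 45]
Tree (level-order array): [27, 5, 45, 1, 17, None, None, None, None, 11, 26, 8]
Inorder (L, root, R): [1, 5, 8, 11, 17, 26, 27, 45]
Preorder (root, L, R): [27, 5, 1, 17, 11, 8, 26, 45]
Postorder (L, R, root): [1, 8, 11, 26, 17, 5, 45, 27]


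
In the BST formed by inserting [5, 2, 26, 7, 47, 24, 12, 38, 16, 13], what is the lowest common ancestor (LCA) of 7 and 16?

Tree insertion order: [5, 2, 26, 7, 47, 24, 12, 38, 16, 13]
Tree (level-order array): [5, 2, 26, None, None, 7, 47, None, 24, 38, None, 12, None, None, None, None, 16, 13]
In a BST, the LCA of p=7, q=16 is the first node v on the
root-to-leaf path with p <= v <= q (go left if both < v, right if both > v).
Walk from root:
  at 5: both 7 and 16 > 5, go right
  at 26: both 7 and 16 < 26, go left
  at 7: 7 <= 7 <= 16, this is the LCA
LCA = 7


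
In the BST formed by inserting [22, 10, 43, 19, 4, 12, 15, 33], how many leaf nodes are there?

Tree built from: [22, 10, 43, 19, 4, 12, 15, 33]
Tree (level-order array): [22, 10, 43, 4, 19, 33, None, None, None, 12, None, None, None, None, 15]
Rule: A leaf has 0 children.
Per-node child counts:
  node 22: 2 child(ren)
  node 10: 2 child(ren)
  node 4: 0 child(ren)
  node 19: 1 child(ren)
  node 12: 1 child(ren)
  node 15: 0 child(ren)
  node 43: 1 child(ren)
  node 33: 0 child(ren)
Matching nodes: [4, 15, 33]
Count of leaf nodes: 3


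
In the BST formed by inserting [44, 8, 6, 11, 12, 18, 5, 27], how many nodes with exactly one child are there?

Tree built from: [44, 8, 6, 11, 12, 18, 5, 27]
Tree (level-order array): [44, 8, None, 6, 11, 5, None, None, 12, None, None, None, 18, None, 27]
Rule: These are nodes with exactly 1 non-null child.
Per-node child counts:
  node 44: 1 child(ren)
  node 8: 2 child(ren)
  node 6: 1 child(ren)
  node 5: 0 child(ren)
  node 11: 1 child(ren)
  node 12: 1 child(ren)
  node 18: 1 child(ren)
  node 27: 0 child(ren)
Matching nodes: [44, 6, 11, 12, 18]
Count of nodes with exactly one child: 5


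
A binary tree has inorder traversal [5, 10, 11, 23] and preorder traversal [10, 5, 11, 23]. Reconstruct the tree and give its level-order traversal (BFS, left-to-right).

Inorder:  [5, 10, 11, 23]
Preorder: [10, 5, 11, 23]
Algorithm: preorder visits root first, so consume preorder in order;
for each root, split the current inorder slice at that value into
left-subtree inorder and right-subtree inorder, then recurse.
Recursive splits:
  root=10; inorder splits into left=[5], right=[11, 23]
  root=5; inorder splits into left=[], right=[]
  root=11; inorder splits into left=[], right=[23]
  root=23; inorder splits into left=[], right=[]
Reconstructed level-order: [10, 5, 11, 23]


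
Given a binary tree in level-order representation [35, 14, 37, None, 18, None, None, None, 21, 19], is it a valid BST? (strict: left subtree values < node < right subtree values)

Level-order array: [35, 14, 37, None, 18, None, None, None, 21, 19]
Validate using subtree bounds (lo, hi): at each node, require lo < value < hi,
then recurse left with hi=value and right with lo=value.
Preorder trace (stopping at first violation):
  at node 35 with bounds (-inf, +inf): OK
  at node 14 with bounds (-inf, 35): OK
  at node 18 with bounds (14, 35): OK
  at node 21 with bounds (18, 35): OK
  at node 19 with bounds (18, 21): OK
  at node 37 with bounds (35, +inf): OK
No violation found at any node.
Result: Valid BST


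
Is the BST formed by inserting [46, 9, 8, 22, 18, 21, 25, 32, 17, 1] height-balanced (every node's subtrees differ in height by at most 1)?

Tree (level-order array): [46, 9, None, 8, 22, 1, None, 18, 25, None, None, 17, 21, None, 32]
Definition: a tree is height-balanced if, at every node, |h(left) - h(right)| <= 1 (empty subtree has height -1).
Bottom-up per-node check:
  node 1: h_left=-1, h_right=-1, diff=0 [OK], height=0
  node 8: h_left=0, h_right=-1, diff=1 [OK], height=1
  node 17: h_left=-1, h_right=-1, diff=0 [OK], height=0
  node 21: h_left=-1, h_right=-1, diff=0 [OK], height=0
  node 18: h_left=0, h_right=0, diff=0 [OK], height=1
  node 32: h_left=-1, h_right=-1, diff=0 [OK], height=0
  node 25: h_left=-1, h_right=0, diff=1 [OK], height=1
  node 22: h_left=1, h_right=1, diff=0 [OK], height=2
  node 9: h_left=1, h_right=2, diff=1 [OK], height=3
  node 46: h_left=3, h_right=-1, diff=4 [FAIL (|3--1|=4 > 1)], height=4
Node 46 violates the condition: |3 - -1| = 4 > 1.
Result: Not balanced


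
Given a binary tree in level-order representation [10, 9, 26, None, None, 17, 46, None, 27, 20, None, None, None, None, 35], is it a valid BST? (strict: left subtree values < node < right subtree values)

Level-order array: [10, 9, 26, None, None, 17, 46, None, 27, 20, None, None, None, None, 35]
Validate using subtree bounds (lo, hi): at each node, require lo < value < hi,
then recurse left with hi=value and right with lo=value.
Preorder trace (stopping at first violation):
  at node 10 with bounds (-inf, +inf): OK
  at node 9 with bounds (-inf, 10): OK
  at node 26 with bounds (10, +inf): OK
  at node 17 with bounds (10, 26): OK
  at node 27 with bounds (17, 26): VIOLATION
Node 27 violates its bound: not (17 < 27 < 26).
Result: Not a valid BST


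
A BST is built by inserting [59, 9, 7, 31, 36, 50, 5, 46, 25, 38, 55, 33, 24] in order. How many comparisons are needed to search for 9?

Search path for 9: 59 -> 9
Found: True
Comparisons: 2


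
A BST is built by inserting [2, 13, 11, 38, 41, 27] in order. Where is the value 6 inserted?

Starting tree (level order): [2, None, 13, 11, 38, None, None, 27, 41]
Insertion path: 2 -> 13 -> 11
Result: insert 6 as left child of 11
Final tree (level order): [2, None, 13, 11, 38, 6, None, 27, 41]


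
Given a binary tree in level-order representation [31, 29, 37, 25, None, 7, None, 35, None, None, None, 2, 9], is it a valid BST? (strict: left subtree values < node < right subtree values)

Level-order array: [31, 29, 37, 25, None, 7, None, 35, None, None, None, 2, 9]
Validate using subtree bounds (lo, hi): at each node, require lo < value < hi,
then recurse left with hi=value and right with lo=value.
Preorder trace (stopping at first violation):
  at node 31 with bounds (-inf, +inf): OK
  at node 29 with bounds (-inf, 31): OK
  at node 25 with bounds (-inf, 29): OK
  at node 35 with bounds (-inf, 25): VIOLATION
Node 35 violates its bound: not (-inf < 35 < 25).
Result: Not a valid BST


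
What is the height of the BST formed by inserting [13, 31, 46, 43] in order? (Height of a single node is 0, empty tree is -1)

Insertion order: [13, 31, 46, 43]
Tree (level-order array): [13, None, 31, None, 46, 43]
Compute height bottom-up (empty subtree = -1):
  height(43) = 1 + max(-1, -1) = 0
  height(46) = 1 + max(0, -1) = 1
  height(31) = 1 + max(-1, 1) = 2
  height(13) = 1 + max(-1, 2) = 3
Height = 3


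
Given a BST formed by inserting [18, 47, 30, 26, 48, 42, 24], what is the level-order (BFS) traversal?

Tree insertion order: [18, 47, 30, 26, 48, 42, 24]
Tree (level-order array): [18, None, 47, 30, 48, 26, 42, None, None, 24]
BFS from the root, enqueuing left then right child of each popped node:
  queue [18] -> pop 18, enqueue [47], visited so far: [18]
  queue [47] -> pop 47, enqueue [30, 48], visited so far: [18, 47]
  queue [30, 48] -> pop 30, enqueue [26, 42], visited so far: [18, 47, 30]
  queue [48, 26, 42] -> pop 48, enqueue [none], visited so far: [18, 47, 30, 48]
  queue [26, 42] -> pop 26, enqueue [24], visited so far: [18, 47, 30, 48, 26]
  queue [42, 24] -> pop 42, enqueue [none], visited so far: [18, 47, 30, 48, 26, 42]
  queue [24] -> pop 24, enqueue [none], visited so far: [18, 47, 30, 48, 26, 42, 24]
Result: [18, 47, 30, 48, 26, 42, 24]


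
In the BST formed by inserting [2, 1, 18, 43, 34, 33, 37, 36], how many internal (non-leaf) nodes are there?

Tree built from: [2, 1, 18, 43, 34, 33, 37, 36]
Tree (level-order array): [2, 1, 18, None, None, None, 43, 34, None, 33, 37, None, None, 36]
Rule: An internal node has at least one child.
Per-node child counts:
  node 2: 2 child(ren)
  node 1: 0 child(ren)
  node 18: 1 child(ren)
  node 43: 1 child(ren)
  node 34: 2 child(ren)
  node 33: 0 child(ren)
  node 37: 1 child(ren)
  node 36: 0 child(ren)
Matching nodes: [2, 18, 43, 34, 37]
Count of internal (non-leaf) nodes: 5
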